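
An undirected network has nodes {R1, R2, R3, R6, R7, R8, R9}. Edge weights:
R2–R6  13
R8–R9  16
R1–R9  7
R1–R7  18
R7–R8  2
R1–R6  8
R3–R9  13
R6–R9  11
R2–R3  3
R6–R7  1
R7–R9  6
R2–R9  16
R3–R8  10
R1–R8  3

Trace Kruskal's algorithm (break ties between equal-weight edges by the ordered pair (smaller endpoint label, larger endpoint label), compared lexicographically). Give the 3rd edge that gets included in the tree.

Kruskal's algorithm — process edges by increasing weight (ties by edge label):
R6–R7 (1): add. Components now {R2} {R9} {R6,R7} {R3} {R1} {R8}
R7–R8 (2): add. Components now {R2} {R9} {R6,R7,R8} {R3} {R1}
R1–R8 (3): add. Components now {R2} {R9} {R1,R6,R7,R8} {R3}
R2–R3 (3): add. Components now {R2,R3} {R9} {R1,R6,R7,R8}
R7–R9 (6): add. Components now {R2,R3} {R1,R6,R7,R8,R9}
R1–R9 (7): skip — R9 and R1 already connected.
R1–R6 (8): skip — R1 and R6 already connected.
R3–R8 (10): add. Components now {R1,R2,R3,R6,R7,R8,R9}
The 3rd edge added is R1–R8.

R1-R8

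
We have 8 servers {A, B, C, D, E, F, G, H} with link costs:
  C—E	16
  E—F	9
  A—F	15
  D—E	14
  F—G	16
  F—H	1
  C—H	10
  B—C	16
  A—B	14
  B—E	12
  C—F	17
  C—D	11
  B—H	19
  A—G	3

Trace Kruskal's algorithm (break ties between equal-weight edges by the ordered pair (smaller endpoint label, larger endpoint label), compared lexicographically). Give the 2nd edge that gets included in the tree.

A-G

Sort edges by weight, then run Kruskal:
F—H (1): add — endpoints in different components.
A—G (3): add — endpoints in different components.
E—F (9): add — endpoints in different components.
C—H (10): add — endpoints in different components.
C—D (11): add — endpoints in different components.
B—E (12): add — endpoints in different components.
A—B (14): add — endpoints in different components.
The 2nd edge added is A—G.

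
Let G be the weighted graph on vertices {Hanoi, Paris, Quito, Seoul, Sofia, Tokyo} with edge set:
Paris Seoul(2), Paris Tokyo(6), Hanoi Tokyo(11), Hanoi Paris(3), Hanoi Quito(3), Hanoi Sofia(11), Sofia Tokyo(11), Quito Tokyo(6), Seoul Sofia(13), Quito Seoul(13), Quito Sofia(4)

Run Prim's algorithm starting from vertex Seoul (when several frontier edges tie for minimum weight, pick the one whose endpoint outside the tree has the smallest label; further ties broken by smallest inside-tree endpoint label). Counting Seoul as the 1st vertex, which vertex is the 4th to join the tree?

Quito

Prim's algorithm from Seoul:
Step 1: cheapest edge leaving the tree is Paris Seoul (2); add Paris.
Step 2: cheapest edge leaving the tree is Hanoi Paris (3); add Hanoi.
Step 3: cheapest edge leaving the tree is Hanoi Quito (3); add Quito.
Step 4: cheapest edge leaving the tree is Quito Sofia (4); add Sofia.
Step 5: cheapest edge leaving the tree is Paris Tokyo (6); add Tokyo.
Vertex order: Seoul, Paris, Hanoi, Quito, Sofia, Tokyo. The 4th vertex is Quito.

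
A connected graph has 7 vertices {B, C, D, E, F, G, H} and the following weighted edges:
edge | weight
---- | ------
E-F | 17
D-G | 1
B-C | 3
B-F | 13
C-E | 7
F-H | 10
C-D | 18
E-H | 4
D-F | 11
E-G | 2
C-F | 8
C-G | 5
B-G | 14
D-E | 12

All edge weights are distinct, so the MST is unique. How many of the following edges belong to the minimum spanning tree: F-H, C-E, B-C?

1

Sort edges by weight, then run Kruskal:
D-G (1): add. Components now {B} {C} {D,G} {E} {F} {H}
E-G (2): add. Components now {B} {C} {D,E,G} {F} {H}
B-C (3): add. Components now {B,C} {D,E,G} {F} {H}
E-H (4): add. Components now {B,C} {D,E,G,H} {F}
C-G (5): add. Components now {B,C,D,E,G,H} {F}
C-E (7): skip — C and E already connected.
C-F (8): add. Components now {B,C,D,E,F,G,H}
MST edge set: {D-G, E-G, B-C, E-H, C-G, C-F}.
Of the listed edges, {B-C} are in the MST → 1.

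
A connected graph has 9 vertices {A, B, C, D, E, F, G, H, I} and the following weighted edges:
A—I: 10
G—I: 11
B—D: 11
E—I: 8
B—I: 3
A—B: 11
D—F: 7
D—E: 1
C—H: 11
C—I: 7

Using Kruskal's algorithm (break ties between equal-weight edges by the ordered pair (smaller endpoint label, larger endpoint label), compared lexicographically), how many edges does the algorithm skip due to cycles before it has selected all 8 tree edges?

2

Kruskal's algorithm — process edges by increasing weight (ties by edge label):
D—E (1): add — endpoints in different components.
B—I (3): add — endpoints in different components.
C—I (7): add — endpoints in different components.
D—F (7): add — endpoints in different components.
E—I (8): add — endpoints in different components.
A—I (10): add — endpoints in different components.
A—B (11): skip — A and B already connected.
B—D (11): skip — B and D already connected.
C—H (11): add — endpoints in different components.
G—I (11): add — endpoints in different components.
Edges rejected before the tree was complete: 2.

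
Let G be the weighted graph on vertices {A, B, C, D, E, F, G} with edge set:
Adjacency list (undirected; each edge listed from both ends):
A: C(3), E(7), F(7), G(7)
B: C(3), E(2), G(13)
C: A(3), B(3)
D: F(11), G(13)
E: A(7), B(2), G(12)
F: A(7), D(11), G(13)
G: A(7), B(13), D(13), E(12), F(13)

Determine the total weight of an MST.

33

Prim, starting at G.
Step 1: frontier [A—G 7, E—G 12, B—G 13, D—G 13, F—G 13] → take A—G (7); add A.
Step 2: frontier [A—C 3, A—E 7, A—F 7, E—G 12, B—G 13, D—G 13, F—G 13] → take A—C (3); add C.
Step 3: frontier [A—E 7, A—F 7, B—C 3, E—G 12, B—G 13, D—G 13, F—G 13] → take B—C (3); add B.
Step 4: frontier [A—E 7, A—F 7, B—E 2, E—G 12, D—G 13, F—G 13] → take B—E (2); add E.
Step 5: frontier [A—F 7, D—G 13, F—G 13] → take A—F (7); add F.
Step 6: frontier [D—F 11, D—G 13] → take D—F (11); add D.
MST edges: A—G, A—C, B—C, B—E, A—F, D—F; total weight 7+3+3+2+7+11 = 33.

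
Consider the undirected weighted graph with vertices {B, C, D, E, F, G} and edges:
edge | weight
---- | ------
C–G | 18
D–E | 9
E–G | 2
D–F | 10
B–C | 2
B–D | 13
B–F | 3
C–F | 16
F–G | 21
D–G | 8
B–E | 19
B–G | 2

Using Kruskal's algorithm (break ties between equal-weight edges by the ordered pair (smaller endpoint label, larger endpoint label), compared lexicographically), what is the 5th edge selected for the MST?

Kruskal: consider edges lightest-first.
B–C (2): add — endpoints in different components.
B–G (2): add — endpoints in different components.
E–G (2): add — endpoints in different components.
B–F (3): add — endpoints in different components.
D–G (8): add — endpoints in different components.
The 5th edge added is D–G.

D-G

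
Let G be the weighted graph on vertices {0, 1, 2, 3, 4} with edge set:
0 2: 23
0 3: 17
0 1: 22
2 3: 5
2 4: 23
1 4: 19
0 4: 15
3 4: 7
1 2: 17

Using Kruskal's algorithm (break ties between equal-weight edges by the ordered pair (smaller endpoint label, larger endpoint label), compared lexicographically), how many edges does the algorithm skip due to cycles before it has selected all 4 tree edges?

1

Kruskal's algorithm — process edges by increasing weight (ties by edge label):
2 3 (5): add. Components now {0} {1} {2,3} {4}
3 4 (7): add. Components now {0} {1} {2,3,4}
0 4 (15): add. Components now {0,2,3,4} {1}
0 3 (17): skip — 0 and 3 already connected.
1 2 (17): add. Components now {0,1,2,3,4}
Edges rejected before the tree was complete: 1.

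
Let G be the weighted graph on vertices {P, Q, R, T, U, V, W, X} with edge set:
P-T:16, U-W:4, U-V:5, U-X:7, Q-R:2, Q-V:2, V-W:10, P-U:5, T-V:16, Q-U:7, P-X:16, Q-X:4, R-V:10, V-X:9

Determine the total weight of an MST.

Prim, starting at T.
Step 1: frontier [P-T 16, T-V 16] → take P-T (16); add P.
Step 2: frontier [P-U 5, P-X 16, T-V 16] → take P-U (5); add U.
Step 3: frontier [P-X 16, T-V 16, U-W 4, U-V 5, Q-U 7, U-X 7] → take U-W (4); add W.
Step 4: frontier [P-X 16, T-V 16, U-V 5, Q-U 7, U-X 7, V-W 10] → take U-V (5); add V.
Step 5: frontier [P-X 16, Q-U 7, U-X 7, Q-V 2, V-X 9, R-V 10] → take Q-V (2); add Q.
Step 6: frontier [P-X 16, Q-R 2, Q-X 4, U-X 7, V-X 9, R-V 10] → take Q-R (2); add R.
Step 7: frontier [P-X 16, Q-X 4, U-X 7, V-X 9] → take Q-X (4); add X.
MST edges: P-T, P-U, U-W, U-V, Q-V, Q-R, Q-X; total weight 16+5+4+5+2+2+4 = 38.

38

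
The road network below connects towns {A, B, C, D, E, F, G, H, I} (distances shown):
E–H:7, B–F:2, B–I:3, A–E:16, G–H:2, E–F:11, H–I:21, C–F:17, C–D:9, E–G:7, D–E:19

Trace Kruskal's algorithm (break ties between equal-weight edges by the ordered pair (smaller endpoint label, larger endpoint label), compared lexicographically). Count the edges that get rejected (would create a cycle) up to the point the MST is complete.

Kruskal: consider edges lightest-first.
B–F (2): add — endpoints in different components.
G–H (2): add — endpoints in different components.
B–I (3): add — endpoints in different components.
E–G (7): add — endpoints in different components.
E–H (7): skip — E and H already connected.
C–D (9): add — endpoints in different components.
E–F (11): add — endpoints in different components.
A–E (16): add — endpoints in different components.
C–F (17): add — endpoints in different components.
Edges rejected before the tree was complete: 1.

1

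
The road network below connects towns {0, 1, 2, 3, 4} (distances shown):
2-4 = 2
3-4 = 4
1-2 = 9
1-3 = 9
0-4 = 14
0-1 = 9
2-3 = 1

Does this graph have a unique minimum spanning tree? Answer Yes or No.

Sort edges by weight, then run Kruskal:
2-3 (1): add. Components now {0} {1} {2,3} {4}
2-4 (2): add. Components now {0} {1} {2,3,4}
3-4 (4): skip — 3 and 4 already connected.
0-1 (9): add. Components now {0,1} {2,3,4}
1-2 (9): add. Components now {0,1,2,3,4}
Non-tree edge 1-3 has weight 9, equal to the heaviest edge on its tree cycle — swapping gives another MST of the same weight. Not unique.

No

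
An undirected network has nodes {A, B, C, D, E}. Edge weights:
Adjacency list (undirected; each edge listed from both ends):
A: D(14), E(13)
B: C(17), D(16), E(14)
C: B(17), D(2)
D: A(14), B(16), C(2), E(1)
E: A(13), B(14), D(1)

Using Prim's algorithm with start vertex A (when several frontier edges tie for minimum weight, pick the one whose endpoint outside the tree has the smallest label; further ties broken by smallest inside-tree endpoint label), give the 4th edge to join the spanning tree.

B-E

Grow the tree from A using Prim:
Step 1: frontier [A—E 13, A—D 14] → take A—E (13); add E.
Step 2: frontier [A—D 14, D—E 1, B—E 14] → take D—E (1); add D.
Step 3: frontier [C—D 2, B—D 16, B—E 14] → take C—D (2); add C.
Step 4: frontier [B—C 17, B—D 16, B—E 14] → take B—E (14); add B.
The 4th edge added is B—E.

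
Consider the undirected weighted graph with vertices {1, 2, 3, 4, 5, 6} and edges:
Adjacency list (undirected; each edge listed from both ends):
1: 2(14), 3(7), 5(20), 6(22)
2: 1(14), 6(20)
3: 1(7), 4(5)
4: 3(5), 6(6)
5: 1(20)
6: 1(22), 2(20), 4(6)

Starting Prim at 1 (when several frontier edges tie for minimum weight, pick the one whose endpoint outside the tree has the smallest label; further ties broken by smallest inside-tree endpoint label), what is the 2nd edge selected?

3-4

Prim, starting at 1.
Step 1: cheapest edge leaving the tree is 1—3 (7); add 3.
Step 2: cheapest edge leaving the tree is 3—4 (5); add 4.
Step 3: cheapest edge leaving the tree is 4—6 (6); add 6.
Step 4: cheapest edge leaving the tree is 1—2 (14); add 2.
Step 5: cheapest edge leaving the tree is 1—5 (20); add 5.
The 2nd edge added is 3—4.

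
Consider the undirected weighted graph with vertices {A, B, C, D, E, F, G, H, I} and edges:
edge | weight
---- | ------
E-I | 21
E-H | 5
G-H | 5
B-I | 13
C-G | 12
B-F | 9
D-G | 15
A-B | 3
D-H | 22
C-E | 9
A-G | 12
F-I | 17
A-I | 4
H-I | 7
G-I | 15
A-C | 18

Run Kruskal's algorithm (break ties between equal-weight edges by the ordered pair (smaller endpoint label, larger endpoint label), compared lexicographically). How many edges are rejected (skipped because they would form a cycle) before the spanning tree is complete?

Kruskal: consider edges lightest-first.
A-B (3): add — endpoints in different components.
A-I (4): add — endpoints in different components.
E-H (5): add — endpoints in different components.
G-H (5): add — endpoints in different components.
H-I (7): add — endpoints in different components.
B-F (9): add — endpoints in different components.
C-E (9): add — endpoints in different components.
A-G (12): skip — A and G already connected.
C-G (12): skip — C and G already connected.
B-I (13): skip — B and I already connected.
D-G (15): add — endpoints in different components.
Edges rejected before the tree was complete: 3.

3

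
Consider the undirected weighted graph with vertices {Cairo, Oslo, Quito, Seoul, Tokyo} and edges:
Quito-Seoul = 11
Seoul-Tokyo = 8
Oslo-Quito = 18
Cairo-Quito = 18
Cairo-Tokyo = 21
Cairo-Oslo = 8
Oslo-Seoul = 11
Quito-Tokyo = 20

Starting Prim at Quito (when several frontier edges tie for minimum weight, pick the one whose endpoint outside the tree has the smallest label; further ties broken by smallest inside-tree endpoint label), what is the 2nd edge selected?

Seoul-Tokyo

Prim, starting at Quito.
Step 1: frontier [Quito-Seoul 11, Cairo-Quito 18, Oslo-Quito 18, Quito-Tokyo 20] → take Quito-Seoul (11); add Seoul.
Step 2: frontier [Cairo-Quito 18, Oslo-Quito 18, Quito-Tokyo 20, Seoul-Tokyo 8, Oslo-Seoul 11] → take Seoul-Tokyo (8); add Tokyo.
Step 3: frontier [Cairo-Quito 18, Oslo-Quito 18, Oslo-Seoul 11, Cairo-Tokyo 21] → take Oslo-Seoul (11); add Oslo.
Step 4: frontier [Cairo-Oslo 8, Cairo-Quito 18, Cairo-Tokyo 21] → take Cairo-Oslo (8); add Cairo.
The 2nd edge added is Seoul-Tokyo.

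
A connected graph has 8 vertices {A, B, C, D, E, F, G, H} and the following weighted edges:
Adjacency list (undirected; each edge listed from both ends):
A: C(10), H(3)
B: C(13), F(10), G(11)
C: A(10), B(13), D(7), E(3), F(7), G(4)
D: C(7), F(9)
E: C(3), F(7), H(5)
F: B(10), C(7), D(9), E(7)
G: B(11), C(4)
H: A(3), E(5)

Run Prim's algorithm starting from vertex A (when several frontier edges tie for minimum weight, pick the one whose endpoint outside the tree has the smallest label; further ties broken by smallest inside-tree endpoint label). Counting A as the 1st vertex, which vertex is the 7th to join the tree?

Prim's algorithm from A:
Step 1: frontier [A-H 3, A-C 10] → take A-H (3); add H.
Step 2: frontier [A-C 10, E-H 5] → take E-H (5); add E.
Step 3: frontier [A-C 10, C-E 3, E-F 7] → take C-E (3); add C.
Step 4: frontier [C-G 4, C-D 7, C-F 7, B-C 13, E-F 7] → take C-G (4); add G.
Step 5: frontier [C-D 7, C-F 7, B-C 13, E-F 7, B-G 11] → take C-D (7); add D.
Step 6: frontier [C-F 7, B-C 13, D-F 9, E-F 7, B-G 11] → take C-F (7); add F.
Step 7: frontier [B-C 13, B-F 10, B-G 11] → take B-F (10); add B.
Vertex order: A, H, E, C, G, D, F, B. The 7th vertex is F.

F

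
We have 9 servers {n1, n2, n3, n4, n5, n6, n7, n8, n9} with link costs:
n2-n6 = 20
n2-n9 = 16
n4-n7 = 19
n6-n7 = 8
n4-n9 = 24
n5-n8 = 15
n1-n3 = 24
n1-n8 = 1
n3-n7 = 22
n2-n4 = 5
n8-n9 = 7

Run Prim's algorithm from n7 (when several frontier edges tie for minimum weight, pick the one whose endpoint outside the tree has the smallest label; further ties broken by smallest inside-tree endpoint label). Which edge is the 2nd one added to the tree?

n4-n7

Prim's algorithm from n7:
Step 1: cheapest edge leaving the tree is n6-n7 (8); add n6.
Step 2: cheapest edge leaving the tree is n4-n7 (19); add n4.
Step 3: cheapest edge leaving the tree is n2-n4 (5); add n2.
Step 4: cheapest edge leaving the tree is n2-n9 (16); add n9.
Step 5: cheapest edge leaving the tree is n8-n9 (7); add n8.
Step 6: cheapest edge leaving the tree is n1-n8 (1); add n1.
Step 7: cheapest edge leaving the tree is n5-n8 (15); add n5.
Step 8: cheapest edge leaving the tree is n3-n7 (22); add n3.
The 2nd edge added is n4-n7.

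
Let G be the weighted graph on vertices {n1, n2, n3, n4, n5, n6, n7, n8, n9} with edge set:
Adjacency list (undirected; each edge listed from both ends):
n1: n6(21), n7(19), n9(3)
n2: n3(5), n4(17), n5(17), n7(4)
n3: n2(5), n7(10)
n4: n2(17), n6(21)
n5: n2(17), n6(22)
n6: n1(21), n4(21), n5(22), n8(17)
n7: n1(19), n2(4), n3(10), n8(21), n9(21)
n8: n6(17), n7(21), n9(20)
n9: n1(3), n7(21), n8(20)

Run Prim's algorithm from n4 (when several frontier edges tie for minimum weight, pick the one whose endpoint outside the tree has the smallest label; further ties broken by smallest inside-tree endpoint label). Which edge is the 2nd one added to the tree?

Prim, starting at n4.
Step 1: frontier [n2 n4 17, n4 n6 21] → take n2 n4 (17); add n2.
Step 2: frontier [n2 n7 4, n2 n3 5, n2 n5 17, n4 n6 21] → take n2 n7 (4); add n7.
Step 3: frontier [n2 n3 5, n2 n5 17, n4 n6 21, n3 n7 10, n1 n7 19, n7 n8 21, n7 n9 21] → take n2 n3 (5); add n3.
Step 4: frontier [n2 n5 17, n4 n6 21, n1 n7 19, n7 n8 21, n7 n9 21] → take n2 n5 (17); add n5.
Step 5: frontier [n4 n6 21, n5 n6 22, n1 n7 19, n7 n8 21, n7 n9 21] → take n1 n7 (19); add n1.
Step 6: frontier [n1 n9 3, n1 n6 21, n4 n6 21, n5 n6 22, n7 n8 21, n7 n9 21] → take n1 n9 (3); add n9.
Step 7: frontier [n1 n6 21, n4 n6 21, n5 n6 22, n7 n8 21, n8 n9 20] → take n8 n9 (20); add n8.
Step 8: frontier [n1 n6 21, n4 n6 21, n5 n6 22, n6 n8 17] → take n6 n8 (17); add n6.
The 2nd edge added is n2 n7.

n2-n7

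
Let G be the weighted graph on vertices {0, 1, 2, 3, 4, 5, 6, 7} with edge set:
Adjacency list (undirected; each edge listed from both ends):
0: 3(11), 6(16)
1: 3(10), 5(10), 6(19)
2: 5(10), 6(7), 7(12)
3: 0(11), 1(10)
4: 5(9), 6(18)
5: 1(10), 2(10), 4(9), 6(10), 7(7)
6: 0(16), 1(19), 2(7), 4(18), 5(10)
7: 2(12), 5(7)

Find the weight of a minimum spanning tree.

Kruskal: consider edges lightest-first.
2—6 (7): add — endpoints in different components.
5—7 (7): add — endpoints in different components.
4—5 (9): add — endpoints in different components.
1—3 (10): add — endpoints in different components.
1—5 (10): add — endpoints in different components.
2—5 (10): add — endpoints in different components.
5—6 (10): skip — 5 and 6 already connected.
0—3 (11): add — endpoints in different components.
MST edges: 2—6, 5—7, 4—5, 1—3, 1—5, 2—5, 0—3; total weight 7+7+9+10+10+10+11 = 64.

64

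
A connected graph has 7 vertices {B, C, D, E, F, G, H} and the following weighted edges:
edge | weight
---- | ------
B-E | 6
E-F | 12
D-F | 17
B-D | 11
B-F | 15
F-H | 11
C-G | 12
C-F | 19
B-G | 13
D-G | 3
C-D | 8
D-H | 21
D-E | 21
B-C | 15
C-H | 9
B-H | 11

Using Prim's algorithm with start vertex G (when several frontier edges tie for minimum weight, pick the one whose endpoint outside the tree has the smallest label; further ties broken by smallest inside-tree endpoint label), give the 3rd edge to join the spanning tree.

C-H

Grow the tree from G using Prim:
Step 1: cheapest edge leaving the tree is D-G (3); add D.
Step 2: cheapest edge leaving the tree is C-D (8); add C.
Step 3: cheapest edge leaving the tree is C-H (9); add H.
Step 4: cheapest edge leaving the tree is B-D (11); add B.
Step 5: cheapest edge leaving the tree is B-E (6); add E.
Step 6: cheapest edge leaving the tree is F-H (11); add F.
The 3rd edge added is C-H.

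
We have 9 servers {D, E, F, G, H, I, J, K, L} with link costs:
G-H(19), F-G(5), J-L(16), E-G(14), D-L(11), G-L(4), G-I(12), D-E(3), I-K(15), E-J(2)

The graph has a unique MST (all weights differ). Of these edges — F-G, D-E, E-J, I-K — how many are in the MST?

4

Kruskal's algorithm — process edges by increasing weight (ties by edge label):
E-J (2): add — endpoints in different components.
D-E (3): add — endpoints in different components.
G-L (4): add — endpoints in different components.
F-G (5): add — endpoints in different components.
D-L (11): add — endpoints in different components.
G-I (12): add — endpoints in different components.
E-G (14): skip — E and G already connected.
I-K (15): add — endpoints in different components.
J-L (16): skip — J and L already connected.
G-H (19): add — endpoints in different components.
MST edge set: {E-J, D-E, G-L, F-G, D-L, G-I, I-K, G-H}.
Of the listed edges, {F-G, D-E, E-J, I-K} are in the MST → 4.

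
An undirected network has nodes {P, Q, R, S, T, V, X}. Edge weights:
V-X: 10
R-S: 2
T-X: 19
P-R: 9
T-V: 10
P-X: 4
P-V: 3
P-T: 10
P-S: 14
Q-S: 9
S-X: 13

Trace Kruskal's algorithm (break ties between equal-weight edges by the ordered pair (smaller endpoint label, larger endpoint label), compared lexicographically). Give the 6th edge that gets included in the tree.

Sort edges by weight, then run Kruskal:
R-S (2): add. Components now {V} {T} {R,S} {Q} {X} {P}
P-V (3): add. Components now {P,V} {T} {R,S} {Q} {X}
P-X (4): add. Components now {P,V,X} {T} {R,S} {Q}
P-R (9): add. Components now {P,R,S,V,X} {T} {Q}
Q-S (9): add. Components now {P,Q,R,S,V,X} {T}
P-T (10): add. Components now {P,Q,R,S,T,V,X}
The 6th edge added is P-T.

P-T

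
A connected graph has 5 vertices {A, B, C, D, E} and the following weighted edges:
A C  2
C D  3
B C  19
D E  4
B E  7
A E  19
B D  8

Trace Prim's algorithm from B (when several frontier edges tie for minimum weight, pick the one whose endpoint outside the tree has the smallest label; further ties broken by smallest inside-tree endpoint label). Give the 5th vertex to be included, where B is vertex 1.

A

Grow the tree from B using Prim:
Step 1: cheapest edge leaving the tree is B E (7); add E.
Step 2: cheapest edge leaving the tree is D E (4); add D.
Step 3: cheapest edge leaving the tree is C D (3); add C.
Step 4: cheapest edge leaving the tree is A C (2); add A.
Vertex order: B, E, D, C, A. The 5th vertex is A.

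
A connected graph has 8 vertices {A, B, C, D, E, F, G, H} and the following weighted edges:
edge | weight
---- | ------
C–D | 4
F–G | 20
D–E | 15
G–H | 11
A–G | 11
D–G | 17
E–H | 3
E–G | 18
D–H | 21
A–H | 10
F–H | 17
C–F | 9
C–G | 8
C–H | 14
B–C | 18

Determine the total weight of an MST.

Kruskal: consider edges lightest-first.
E–H (3): add — endpoints in different components.
C–D (4): add — endpoints in different components.
C–G (8): add — endpoints in different components.
C–F (9): add — endpoints in different components.
A–H (10): add — endpoints in different components.
A–G (11): add — endpoints in different components.
G–H (11): skip — G and H already connected.
C–H (14): skip — C and H already connected.
D–E (15): skip — D and E already connected.
D–G (17): skip — D and G already connected.
F–H (17): skip — F and H already connected.
B–C (18): add — endpoints in different components.
MST edges: E–H, C–D, C–G, C–F, A–H, A–G, B–C; total weight 3+4+8+9+10+11+18 = 63.

63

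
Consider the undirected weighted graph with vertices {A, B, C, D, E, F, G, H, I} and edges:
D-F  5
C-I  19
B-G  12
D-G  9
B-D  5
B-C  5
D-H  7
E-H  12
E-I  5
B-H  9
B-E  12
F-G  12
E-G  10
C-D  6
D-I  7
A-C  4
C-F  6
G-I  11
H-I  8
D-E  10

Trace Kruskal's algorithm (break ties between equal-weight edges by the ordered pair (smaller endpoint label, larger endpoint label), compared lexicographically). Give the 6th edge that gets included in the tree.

D-H

Kruskal: consider edges lightest-first.
A-C (4): add — endpoints in different components.
B-C (5): add — endpoints in different components.
B-D (5): add — endpoints in different components.
D-F (5): add — endpoints in different components.
E-I (5): add — endpoints in different components.
C-D (6): skip — C and D already connected.
C-F (6): skip — C and F already connected.
D-H (7): add — endpoints in different components.
D-I (7): add — endpoints in different components.
H-I (8): skip — H and I already connected.
B-H (9): skip — B and H already connected.
D-G (9): add — endpoints in different components.
The 6th edge added is D-H.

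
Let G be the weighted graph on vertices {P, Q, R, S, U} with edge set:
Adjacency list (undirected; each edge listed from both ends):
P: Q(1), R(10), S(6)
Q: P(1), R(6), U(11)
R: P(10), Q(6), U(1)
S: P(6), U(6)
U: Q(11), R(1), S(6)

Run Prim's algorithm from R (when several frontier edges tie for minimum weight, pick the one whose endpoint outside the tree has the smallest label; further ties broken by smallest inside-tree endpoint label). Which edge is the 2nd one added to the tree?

Prim's algorithm from R:
Step 1: cheapest edge leaving the tree is R—U (1); add U.
Step 2: cheapest edge leaving the tree is Q—R (6); add Q.
Step 3: cheapest edge leaving the tree is P—Q (1); add P.
Step 4: cheapest edge leaving the tree is P—S (6); add S.
The 2nd edge added is Q—R.

Q-R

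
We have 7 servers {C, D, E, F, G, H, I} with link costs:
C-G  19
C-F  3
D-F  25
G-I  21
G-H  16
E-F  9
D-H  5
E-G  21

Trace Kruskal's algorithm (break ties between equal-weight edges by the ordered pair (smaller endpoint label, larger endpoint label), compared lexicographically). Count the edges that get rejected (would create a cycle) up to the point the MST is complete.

1

Kruskal's algorithm — process edges by increasing weight (ties by edge label):
C-F (3): add — endpoints in different components.
D-H (5): add — endpoints in different components.
E-F (9): add — endpoints in different components.
G-H (16): add — endpoints in different components.
C-G (19): add — endpoints in different components.
E-G (21): skip — E and G already connected.
G-I (21): add — endpoints in different components.
Edges rejected before the tree was complete: 1.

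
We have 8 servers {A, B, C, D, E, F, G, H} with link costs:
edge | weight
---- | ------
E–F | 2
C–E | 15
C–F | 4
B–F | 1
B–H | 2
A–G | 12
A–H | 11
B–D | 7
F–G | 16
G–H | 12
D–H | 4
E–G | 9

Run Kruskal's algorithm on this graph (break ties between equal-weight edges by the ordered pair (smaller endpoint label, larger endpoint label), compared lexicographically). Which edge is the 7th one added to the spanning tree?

A-H

Kruskal's algorithm — process edges by increasing weight (ties by edge label):
B–F (1): add — endpoints in different components.
B–H (2): add — endpoints in different components.
E–F (2): add — endpoints in different components.
C–F (4): add — endpoints in different components.
D–H (4): add — endpoints in different components.
B–D (7): skip — B and D already connected.
E–G (9): add — endpoints in different components.
A–H (11): add — endpoints in different components.
The 7th edge added is A–H.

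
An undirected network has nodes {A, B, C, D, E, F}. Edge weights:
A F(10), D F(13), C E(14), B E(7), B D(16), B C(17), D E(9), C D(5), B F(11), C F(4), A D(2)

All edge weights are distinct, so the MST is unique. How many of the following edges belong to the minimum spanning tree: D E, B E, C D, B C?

Sort edges by weight, then run Kruskal:
A D (2): add — endpoints in different components.
C F (4): add — endpoints in different components.
C D (5): add — endpoints in different components.
B E (7): add — endpoints in different components.
D E (9): add — endpoints in different components.
MST edge set: {A D, C F, C D, B E, D E}.
Of the listed edges, {D E, B E, C D} are in the MST → 3.

3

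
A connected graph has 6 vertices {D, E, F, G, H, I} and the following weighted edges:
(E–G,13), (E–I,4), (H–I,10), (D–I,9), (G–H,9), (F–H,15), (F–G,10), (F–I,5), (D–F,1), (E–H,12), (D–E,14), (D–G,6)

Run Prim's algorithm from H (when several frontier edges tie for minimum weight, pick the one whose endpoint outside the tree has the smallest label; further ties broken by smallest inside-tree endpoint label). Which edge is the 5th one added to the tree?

Grow the tree from H using Prim:
Step 1: frontier [G–H 9, H–I 10, E–H 12, F–H 15] → take G–H (9); add G.
Step 2: frontier [D–G 6, F–G 10, E–G 13, H–I 10, E–H 12, F–H 15] → take D–G (6); add D.
Step 3: frontier [D–F 1, D–I 9, D–E 14, F–G 10, E–G 13, H–I 10, E–H 12, F–H 15] → take D–F (1); add F.
Step 4: frontier [D–I 9, D–E 14, F–I 5, E–G 13, H–I 10, E–H 12] → take F–I (5); add I.
Step 5: frontier [D–E 14, E–G 13, E–H 12, E–I 4] → take E–I (4); add E.
The 5th edge added is E–I.

E-I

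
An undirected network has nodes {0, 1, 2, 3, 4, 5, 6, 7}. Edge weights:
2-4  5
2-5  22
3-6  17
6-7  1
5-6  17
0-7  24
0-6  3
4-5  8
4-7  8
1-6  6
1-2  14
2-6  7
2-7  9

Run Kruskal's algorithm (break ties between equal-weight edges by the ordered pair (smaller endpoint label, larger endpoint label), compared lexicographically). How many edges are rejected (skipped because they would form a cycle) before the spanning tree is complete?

3

Kruskal: consider edges lightest-first.
6-7 (1): add — endpoints in different components.
0-6 (3): add — endpoints in different components.
2-4 (5): add — endpoints in different components.
1-6 (6): add — endpoints in different components.
2-6 (7): add — endpoints in different components.
4-5 (8): add — endpoints in different components.
4-7 (8): skip — 4 and 7 already connected.
2-7 (9): skip — 2 and 7 already connected.
1-2 (14): skip — 1 and 2 already connected.
3-6 (17): add — endpoints in different components.
Edges rejected before the tree was complete: 3.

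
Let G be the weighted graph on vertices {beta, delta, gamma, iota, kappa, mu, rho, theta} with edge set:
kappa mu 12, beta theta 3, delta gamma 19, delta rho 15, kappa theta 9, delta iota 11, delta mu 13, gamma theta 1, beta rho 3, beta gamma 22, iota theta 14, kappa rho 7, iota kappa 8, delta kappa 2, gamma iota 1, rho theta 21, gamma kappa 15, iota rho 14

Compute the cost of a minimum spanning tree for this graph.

29

Prim's algorithm from gamma:
Step 1: cheapest edge leaving the tree is gamma iota (1); add iota.
Step 2: cheapest edge leaving the tree is gamma theta (1); add theta.
Step 3: cheapest edge leaving the tree is beta theta (3); add beta.
Step 4: cheapest edge leaving the tree is beta rho (3); add rho.
Step 5: cheapest edge leaving the tree is kappa rho (7); add kappa.
Step 6: cheapest edge leaving the tree is delta kappa (2); add delta.
Step 7: cheapest edge leaving the tree is kappa mu (12); add mu.
MST edges: gamma iota, gamma theta, beta theta, beta rho, kappa rho, delta kappa, kappa mu; total weight 1+1+3+3+7+2+12 = 29.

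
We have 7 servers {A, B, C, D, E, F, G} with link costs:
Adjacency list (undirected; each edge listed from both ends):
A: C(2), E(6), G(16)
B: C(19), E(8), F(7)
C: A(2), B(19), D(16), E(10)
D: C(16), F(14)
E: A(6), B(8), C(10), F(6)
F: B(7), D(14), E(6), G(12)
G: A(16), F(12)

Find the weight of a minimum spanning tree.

Grow the tree from A using Prim:
Step 1: frontier [A C 2, A E 6, A G 16] → take A C (2); add C.
Step 2: frontier [A E 6, A G 16, C E 10, C D 16, B C 19] → take A E (6); add E.
Step 3: frontier [A G 16, C D 16, B C 19, E F 6, B E 8] → take E F (6); add F.
Step 4: frontier [A G 16, C D 16, B C 19, B E 8, B F 7, F G 12, D F 14] → take B F (7); add B.
Step 5: frontier [A G 16, C D 16, F G 12, D F 14] → take F G (12); add G.
Step 6: frontier [C D 16, D F 14] → take D F (14); add D.
MST edges: A C, A E, E F, B F, F G, D F; total weight 2+6+6+7+12+14 = 47.

47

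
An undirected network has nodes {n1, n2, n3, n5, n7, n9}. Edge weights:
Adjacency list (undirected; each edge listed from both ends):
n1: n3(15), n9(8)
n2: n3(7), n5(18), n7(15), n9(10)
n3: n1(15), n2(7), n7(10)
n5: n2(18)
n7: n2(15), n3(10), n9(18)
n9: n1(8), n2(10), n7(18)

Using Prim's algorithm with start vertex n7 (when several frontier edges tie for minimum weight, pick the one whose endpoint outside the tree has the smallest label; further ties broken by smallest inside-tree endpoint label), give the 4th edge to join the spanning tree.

n1-n9

Prim's algorithm from n7:
Step 1: frontier [n3—n7 10, n2—n7 15, n7—n9 18] → take n3—n7 (10); add n3.
Step 2: frontier [n2—n3 7, n1—n3 15, n2—n7 15, n7—n9 18] → take n2—n3 (7); add n2.
Step 3: frontier [n2—n9 10, n2—n5 18, n1—n3 15, n7—n9 18] → take n2—n9 (10); add n9.
Step 4: frontier [n2—n5 18, n1—n3 15, n1—n9 8] → take n1—n9 (8); add n1.
Step 5: frontier [n2—n5 18] → take n2—n5 (18); add n5.
The 4th edge added is n1—n9.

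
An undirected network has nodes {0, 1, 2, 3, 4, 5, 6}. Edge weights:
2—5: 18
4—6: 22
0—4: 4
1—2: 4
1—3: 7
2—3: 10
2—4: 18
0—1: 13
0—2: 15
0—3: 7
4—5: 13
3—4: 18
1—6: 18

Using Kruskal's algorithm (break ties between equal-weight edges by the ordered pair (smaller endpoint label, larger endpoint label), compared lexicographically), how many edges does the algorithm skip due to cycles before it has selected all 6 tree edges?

3

Kruskal: consider edges lightest-first.
0—4 (4): add — endpoints in different components.
1—2 (4): add — endpoints in different components.
0—3 (7): add — endpoints in different components.
1—3 (7): add — endpoints in different components.
2—3 (10): skip — 2 and 3 already connected.
0—1 (13): skip — 0 and 1 already connected.
4—5 (13): add — endpoints in different components.
0—2 (15): skip — 0 and 2 already connected.
1—6 (18): add — endpoints in different components.
Edges rejected before the tree was complete: 3.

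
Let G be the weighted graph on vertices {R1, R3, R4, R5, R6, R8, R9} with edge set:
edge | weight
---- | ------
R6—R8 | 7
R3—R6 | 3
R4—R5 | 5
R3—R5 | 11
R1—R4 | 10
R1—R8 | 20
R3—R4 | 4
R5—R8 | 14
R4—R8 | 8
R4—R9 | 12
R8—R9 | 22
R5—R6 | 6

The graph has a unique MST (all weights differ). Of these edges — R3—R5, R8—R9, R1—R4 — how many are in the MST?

1

Sort edges by weight, then run Kruskal:
R3—R6 (3): add. Components now {R1} {R3,R6} {R9} {R4} {R8} {R5}
R3—R4 (4): add. Components now {R1} {R3,R4,R6} {R9} {R8} {R5}
R4—R5 (5): add. Components now {R1} {R3,R4,R5,R6} {R9} {R8}
R5—R6 (6): skip — R6 and R5 already connected.
R6—R8 (7): add. Components now {R1} {R3,R4,R5,R6,R8} {R9}
R4—R8 (8): skip — R4 and R8 already connected.
R1—R4 (10): add. Components now {R1,R3,R4,R5,R6,R8} {R9}
R3—R5 (11): skip — R3 and R5 already connected.
R4—R9 (12): add. Components now {R1,R3,R4,R5,R6,R8,R9}
MST edge set: {R3—R6, R3—R4, R4—R5, R6—R8, R1—R4, R4—R9}.
Of the listed edges, {R1—R4} are in the MST → 1.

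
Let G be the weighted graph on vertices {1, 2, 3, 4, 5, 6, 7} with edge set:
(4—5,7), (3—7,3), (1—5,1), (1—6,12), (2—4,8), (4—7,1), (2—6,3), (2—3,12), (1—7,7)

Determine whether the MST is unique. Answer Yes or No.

Kruskal's algorithm — process edges by increasing weight (ties by edge label):
1—5 (1): add. Components now {1,5} {2} {3} {4} {6} {7}
4—7 (1): add. Components now {1,5} {2} {3} {4,7} {6}
2—6 (3): add. Components now {1,5} {2,6} {3} {4,7}
3—7 (3): add. Components now {1,5} {2,6} {3,4,7}
1—7 (7): add. Components now {1,3,4,5,7} {2,6}
4—5 (7): skip — 4 and 5 already connected.
2—4 (8): add. Components now {1,2,3,4,5,6,7}
Non-tree edge 4—5 has weight 7, equal to the heaviest edge on its tree cycle — swapping gives another MST of the same weight. Not unique.

No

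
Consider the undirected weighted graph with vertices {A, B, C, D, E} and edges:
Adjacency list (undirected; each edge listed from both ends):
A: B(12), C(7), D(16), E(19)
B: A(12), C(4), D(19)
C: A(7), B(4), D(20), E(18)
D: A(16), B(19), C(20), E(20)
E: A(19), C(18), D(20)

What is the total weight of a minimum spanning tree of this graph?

Prim, starting at C.
Step 1: cheapest edge leaving the tree is B—C (4); add B.
Step 2: cheapest edge leaving the tree is A—C (7); add A.
Step 3: cheapest edge leaving the tree is A—D (16); add D.
Step 4: cheapest edge leaving the tree is C—E (18); add E.
MST edges: B—C, A—C, A—D, C—E; total weight 4+7+16+18 = 45.

45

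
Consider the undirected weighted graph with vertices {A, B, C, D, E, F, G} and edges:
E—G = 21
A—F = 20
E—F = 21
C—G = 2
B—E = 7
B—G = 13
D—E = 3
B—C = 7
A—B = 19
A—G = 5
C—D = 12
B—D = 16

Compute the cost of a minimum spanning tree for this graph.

44

Kruskal: consider edges lightest-first.
C—G (2): add — endpoints in different components.
D—E (3): add — endpoints in different components.
A—G (5): add — endpoints in different components.
B—C (7): add — endpoints in different components.
B—E (7): add — endpoints in different components.
C—D (12): skip — C and D already connected.
B—G (13): skip — B and G already connected.
B—D (16): skip — B and D already connected.
A—B (19): skip — A and B already connected.
A—F (20): add — endpoints in different components.
MST edges: C—G, D—E, A—G, B—C, B—E, A—F; total weight 2+3+5+7+7+20 = 44.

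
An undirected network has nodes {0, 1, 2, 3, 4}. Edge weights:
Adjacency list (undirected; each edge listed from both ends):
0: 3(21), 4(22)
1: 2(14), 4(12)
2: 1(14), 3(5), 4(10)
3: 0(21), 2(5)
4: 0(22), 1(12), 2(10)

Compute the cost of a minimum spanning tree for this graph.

Sort edges by weight, then run Kruskal:
2—3 (5): add — endpoints in different components.
2—4 (10): add — endpoints in different components.
1—4 (12): add — endpoints in different components.
1—2 (14): skip — 1 and 2 already connected.
0—3 (21): add — endpoints in different components.
MST edges: 2—3, 2—4, 1—4, 0—3; total weight 5+10+12+21 = 48.

48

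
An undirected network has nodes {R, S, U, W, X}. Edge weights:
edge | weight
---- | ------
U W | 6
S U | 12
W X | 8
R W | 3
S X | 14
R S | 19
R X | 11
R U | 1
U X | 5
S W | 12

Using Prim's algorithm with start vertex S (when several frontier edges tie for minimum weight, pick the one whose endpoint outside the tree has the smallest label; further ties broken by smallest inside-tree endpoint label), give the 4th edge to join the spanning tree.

U-X

Grow the tree from S using Prim:
Step 1: frontier [S U 12, S W 12, S X 14, R S 19] → take S U (12); add U.
Step 2: frontier [S W 12, S X 14, R S 19, R U 1, U X 5, U W 6] → take R U (1); add R.
Step 3: frontier [R W 3, R X 11, S W 12, S X 14, U X 5, U W 6] → take R W (3); add W.
Step 4: frontier [R X 11, S X 14, U X 5, W X 8] → take U X (5); add X.
The 4th edge added is U X.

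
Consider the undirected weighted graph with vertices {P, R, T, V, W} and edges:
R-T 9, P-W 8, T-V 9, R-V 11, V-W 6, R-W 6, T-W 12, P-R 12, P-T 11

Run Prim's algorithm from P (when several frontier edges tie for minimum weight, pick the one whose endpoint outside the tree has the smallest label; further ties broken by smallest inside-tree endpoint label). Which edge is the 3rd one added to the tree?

V-W

Prim's algorithm from P:
Step 1: frontier [P-W 8, P-T 11, P-R 12] → take P-W (8); add W.
Step 2: frontier [P-T 11, P-R 12, R-W 6, V-W 6, T-W 12] → take R-W (6); add R.
Step 3: frontier [P-T 11, R-T 9, R-V 11, V-W 6, T-W 12] → take V-W (6); add V.
Step 4: frontier [P-T 11, R-T 9, T-V 9, T-W 12] → take R-T (9); add T.
The 3rd edge added is V-W.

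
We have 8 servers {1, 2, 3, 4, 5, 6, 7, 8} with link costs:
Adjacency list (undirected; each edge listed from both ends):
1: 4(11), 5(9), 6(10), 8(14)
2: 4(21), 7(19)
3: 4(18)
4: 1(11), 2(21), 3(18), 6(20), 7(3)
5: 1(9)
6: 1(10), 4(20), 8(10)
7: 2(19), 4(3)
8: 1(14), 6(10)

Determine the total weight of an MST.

80

Kruskal: consider edges lightest-first.
4-7 (3): add — endpoints in different components.
1-5 (9): add — endpoints in different components.
1-6 (10): add — endpoints in different components.
6-8 (10): add — endpoints in different components.
1-4 (11): add — endpoints in different components.
1-8 (14): skip — 1 and 8 already connected.
3-4 (18): add — endpoints in different components.
2-7 (19): add — endpoints in different components.
MST edges: 4-7, 1-5, 1-6, 6-8, 1-4, 3-4, 2-7; total weight 3+9+10+10+11+18+19 = 80.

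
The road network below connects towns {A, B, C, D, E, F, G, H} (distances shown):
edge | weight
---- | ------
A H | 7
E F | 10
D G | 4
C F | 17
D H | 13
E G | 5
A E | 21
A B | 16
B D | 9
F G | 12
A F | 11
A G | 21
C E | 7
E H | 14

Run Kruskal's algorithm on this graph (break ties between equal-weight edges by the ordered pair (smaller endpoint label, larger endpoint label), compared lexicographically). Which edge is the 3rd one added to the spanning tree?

A-H

Kruskal: consider edges lightest-first.
D G (4): add — endpoints in different components.
E G (5): add — endpoints in different components.
A H (7): add — endpoints in different components.
C E (7): add — endpoints in different components.
B D (9): add — endpoints in different components.
E F (10): add — endpoints in different components.
A F (11): add — endpoints in different components.
The 3rd edge added is A H.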